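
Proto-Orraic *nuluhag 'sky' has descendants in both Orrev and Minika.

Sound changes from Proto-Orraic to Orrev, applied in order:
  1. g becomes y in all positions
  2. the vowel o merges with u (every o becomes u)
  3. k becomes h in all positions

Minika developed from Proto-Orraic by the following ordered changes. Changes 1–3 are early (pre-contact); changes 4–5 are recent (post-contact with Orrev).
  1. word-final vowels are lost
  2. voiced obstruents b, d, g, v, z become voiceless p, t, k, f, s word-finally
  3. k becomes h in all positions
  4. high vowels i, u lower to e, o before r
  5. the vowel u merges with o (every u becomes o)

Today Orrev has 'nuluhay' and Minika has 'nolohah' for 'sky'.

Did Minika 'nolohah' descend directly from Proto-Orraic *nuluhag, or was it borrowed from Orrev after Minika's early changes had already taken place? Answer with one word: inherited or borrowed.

inherited

If inherited, *nuluhag would pass through all of Minika's changes:
Minika: *nuluhag > nuluhak > nuluhah > nolohah  (by final devoicing, unconditioned shift, vowel merger)
If borrowed from Orrev 'nuluhay' after the early changes, it would undergo only the recent ones:
  rule 4 (pre-rhotic lowering): no change (nuluhay)
  rule 5 (vowel merger): nuluhay → nolohay
  ⇒ as a loan: nolohay
Minika 'nolohah' matches the inherited outcome exactly, so it is an inherited cognate, not a loan.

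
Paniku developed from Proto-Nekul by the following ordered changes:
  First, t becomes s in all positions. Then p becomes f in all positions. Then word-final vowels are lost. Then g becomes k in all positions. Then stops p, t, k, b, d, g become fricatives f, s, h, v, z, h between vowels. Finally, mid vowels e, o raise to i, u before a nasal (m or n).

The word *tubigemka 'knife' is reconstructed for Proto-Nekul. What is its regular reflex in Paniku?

Paniku: *tubigemka
  tubigemka → subigemka   [unconditioned shift]
  subigemka (rule 2 does not apply)
  subigemka → subigemk   [apocope]
  subigemk → subikemk   [unconditioned shift]
  subikemk → suvihemk   [intervocalic lenition]
  suvihemk → suvihimk   [pre-nasal raising]
  giving Paniku suvihimk.

suvihimk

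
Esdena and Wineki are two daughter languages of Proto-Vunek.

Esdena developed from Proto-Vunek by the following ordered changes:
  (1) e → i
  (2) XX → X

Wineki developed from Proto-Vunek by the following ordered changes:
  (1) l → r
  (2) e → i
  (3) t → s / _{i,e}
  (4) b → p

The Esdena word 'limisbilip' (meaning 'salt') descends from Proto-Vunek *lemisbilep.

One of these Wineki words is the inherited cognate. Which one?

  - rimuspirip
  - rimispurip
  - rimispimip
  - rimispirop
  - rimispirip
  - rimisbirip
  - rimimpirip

rimispirip

Wineki: start from *lemisbilep.
  rule 1 (unconditioned shift): lemisbilep → remisbirep
  rule 2 (vowel merger): remisbirep → rimisbirip
  rule 3: no change — rimisbirip
  rule 4 (unconditioned shift): rimisbirip → rimispirip
  ⇒ Wineki rimispirip
Only 'rimispirip' matches the regular Wineki development of *lemisbilep.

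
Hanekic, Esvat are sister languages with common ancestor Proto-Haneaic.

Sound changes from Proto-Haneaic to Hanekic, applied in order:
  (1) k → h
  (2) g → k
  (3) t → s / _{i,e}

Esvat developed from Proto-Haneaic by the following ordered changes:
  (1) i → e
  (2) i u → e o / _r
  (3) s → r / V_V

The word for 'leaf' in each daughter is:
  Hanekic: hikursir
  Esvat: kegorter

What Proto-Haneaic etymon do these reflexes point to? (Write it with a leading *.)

*kigurtir

Position 3: Hanekic has k, Esvat has g. Esvat preserves g here (none of its changes turn any other segment into g), so the proto-segment is *g.
Position 1: Hanekic has h, Esvat has k. Esvat preserves k here (none of its changes turn any other segment into k), so the proto-segment is *k.
Position 2: Hanekic has i, Esvat has e. Hanekic preserves i here (none of its changes turn any other segment into i), so the proto-segment is *i.
Continuing position by position gives *kigurtir; check it forward:
Hanekic: *kigurtir
  kigurtir → higurtir   [unconditioned shift]
  higurtir → hikurtir   [unconditioned shift]
  hikurtir → hikursir   [palatalisation]
  giving Hanekic hikursir.
Esvat: *kigurtir
  kigurtir → kegurter   [vowel merger]
  kegurter → kegorter   [pre-rhotic lowering]
  kegorter (rule 3 does not apply)
  giving Esvat kegorter.
*kigurtir is the unique common source.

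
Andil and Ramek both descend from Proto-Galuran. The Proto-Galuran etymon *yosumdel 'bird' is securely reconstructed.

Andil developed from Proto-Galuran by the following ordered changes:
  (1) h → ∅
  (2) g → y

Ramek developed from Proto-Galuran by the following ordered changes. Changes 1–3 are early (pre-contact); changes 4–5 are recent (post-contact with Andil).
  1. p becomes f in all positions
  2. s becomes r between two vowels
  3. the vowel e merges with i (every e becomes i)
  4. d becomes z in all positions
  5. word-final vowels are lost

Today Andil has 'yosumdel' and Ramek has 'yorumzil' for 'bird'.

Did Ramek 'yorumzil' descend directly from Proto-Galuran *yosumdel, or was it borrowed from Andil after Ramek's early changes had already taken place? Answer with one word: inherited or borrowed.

inherited

If inherited, *yosumdel would pass through all of Ramek's changes:
Ramek: start from *yosumdel.
  rule 1: no change — yosumdel
  rule 2 (rhotacism): yosumdel → yorumdel
  rule 3 (vowel merger): yorumdel → yorumdil
  rule 4 (unconditioned shift): yorumdil → yorumzil
  rule 5: no change — yorumzil
  ⇒ Ramek yorumzil
If borrowed from Andil 'yosumdel' after the early changes, it would undergo only the recent ones:
  rule 4 (unconditioned shift): yosumdel → yosumzel
  rule 5 (apocope): no change (yosumzel)
  ⇒ as a loan: yosumzel
Ramek 'yorumzil' matches the inherited outcome exactly, so it is an inherited cognate, not a loan.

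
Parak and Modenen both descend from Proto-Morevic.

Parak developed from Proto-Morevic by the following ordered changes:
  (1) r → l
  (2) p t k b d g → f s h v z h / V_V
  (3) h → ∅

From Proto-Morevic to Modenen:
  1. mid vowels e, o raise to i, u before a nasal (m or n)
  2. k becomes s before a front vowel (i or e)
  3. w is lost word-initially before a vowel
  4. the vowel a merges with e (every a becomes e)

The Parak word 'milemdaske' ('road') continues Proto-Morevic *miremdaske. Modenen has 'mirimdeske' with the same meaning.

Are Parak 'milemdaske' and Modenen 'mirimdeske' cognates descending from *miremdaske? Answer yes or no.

Derive the expected Modenen reflex of *miremdaske:
Modenen: *miremdaske > mirimdaske > mirimdasse > mirimdesse  (by pre-nasal raising, palatalisation, vowel merger)
The regular Modenen reflex would be 'mirimdesse', but the attested form is 'mirimdeske'. The correspondence is irregular, so they are not cognates (the Modenen form has a different source).

no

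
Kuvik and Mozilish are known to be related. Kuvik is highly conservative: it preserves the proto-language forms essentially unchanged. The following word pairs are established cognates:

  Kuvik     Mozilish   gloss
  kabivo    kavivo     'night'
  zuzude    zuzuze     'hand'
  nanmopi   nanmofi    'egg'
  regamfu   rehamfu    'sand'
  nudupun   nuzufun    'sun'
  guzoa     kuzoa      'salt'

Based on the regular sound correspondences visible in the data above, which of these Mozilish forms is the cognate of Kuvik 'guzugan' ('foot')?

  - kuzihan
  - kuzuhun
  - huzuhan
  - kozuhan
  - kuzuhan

kuzuhan

guzoa ~ kuzoa — Kuvik g corresponds to Mozilish k word-initially before a back vowel.
regamfu ~ rehamfu — Kuvik g corresponds to Mozilish h between vowels (before a back vowel).
Applying these to Kuvik 'guzugan':
  guzugan → kuzugan   (g→k word-initially before a back vowel)
  kuzugan → kuzuhan   (g→h between vowels (before a back vowel))
So the Mozilish cognate is 'kuzuhan'.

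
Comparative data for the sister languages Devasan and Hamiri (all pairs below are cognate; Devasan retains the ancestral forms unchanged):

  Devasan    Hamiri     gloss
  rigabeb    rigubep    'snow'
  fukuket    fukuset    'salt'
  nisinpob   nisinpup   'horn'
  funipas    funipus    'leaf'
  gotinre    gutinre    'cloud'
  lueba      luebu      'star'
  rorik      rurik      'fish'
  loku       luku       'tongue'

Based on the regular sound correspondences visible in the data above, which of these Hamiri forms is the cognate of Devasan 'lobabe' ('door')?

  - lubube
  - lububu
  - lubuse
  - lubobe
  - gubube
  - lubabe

nisinpob ~ nisinpup — Devasan o corresponds to Hamiri u after a consonant, before a labial obstruent.
rigabeb ~ rigubep — Devasan a corresponds to Hamiri u after a consonant, before a labial obstruent.
Applying these to Devasan 'lobabe':
  lobabe → lubabe   (o→u after a consonant, before a labial obstruent)
  lubabe → lubube   (a→u after a consonant, before a labial obstruent)
So the Hamiri cognate is 'lubube'.

lubube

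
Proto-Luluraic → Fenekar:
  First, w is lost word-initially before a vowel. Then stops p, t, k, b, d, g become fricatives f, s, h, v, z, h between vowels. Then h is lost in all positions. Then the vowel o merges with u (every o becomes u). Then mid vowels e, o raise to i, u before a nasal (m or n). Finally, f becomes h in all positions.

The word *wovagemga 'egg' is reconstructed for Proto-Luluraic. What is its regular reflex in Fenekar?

uvaimga

Fenekar: start from *wovagemga.
  rule 1 (glide loss): wovagemga → ovagemga
  rule 2 (intervocalic lenition): ovagemga → ovahemga
  rule 3 (h-loss): ovahemga → ovaemga
  rule 4 (vowel merger): ovaemga → uvaemga
  rule 5 (pre-nasal raising): uvaemga → uvaimga
  rule 6: no change — uvaimga
  ⇒ Fenekar uvaimga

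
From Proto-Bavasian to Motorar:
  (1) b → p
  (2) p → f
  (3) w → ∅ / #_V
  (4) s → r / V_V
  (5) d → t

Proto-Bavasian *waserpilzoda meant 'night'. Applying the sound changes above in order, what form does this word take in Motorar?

arerfilzota

Motorar: *waserpilzoda
  waserpilzoda (rule 1 does not apply)
  waserpilzoda → waserfilzoda   [unconditioned shift]
  waserfilzoda → aserfilzoda   [glide loss]
  aserfilzoda → arerfilzoda   [rhotacism]
  arerfilzoda → arerfilzota   [unconditioned shift]
  giving Motorar arerfilzota.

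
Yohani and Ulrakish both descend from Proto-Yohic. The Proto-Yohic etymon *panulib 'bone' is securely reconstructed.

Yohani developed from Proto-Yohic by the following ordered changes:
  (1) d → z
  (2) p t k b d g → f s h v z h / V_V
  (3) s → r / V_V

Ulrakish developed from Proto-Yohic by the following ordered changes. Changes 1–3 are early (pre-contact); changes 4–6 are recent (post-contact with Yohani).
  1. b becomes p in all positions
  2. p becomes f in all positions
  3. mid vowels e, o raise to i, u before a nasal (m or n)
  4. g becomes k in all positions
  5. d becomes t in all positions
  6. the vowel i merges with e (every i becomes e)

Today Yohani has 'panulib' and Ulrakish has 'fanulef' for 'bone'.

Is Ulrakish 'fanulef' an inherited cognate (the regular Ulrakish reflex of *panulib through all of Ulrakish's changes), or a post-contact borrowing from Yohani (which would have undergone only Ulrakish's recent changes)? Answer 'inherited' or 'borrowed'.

If inherited, *panulib would pass through all of Ulrakish's changes:
Ulrakish: *panulib > panulip > fanulif > fanulef  (by unconditioned shift, unconditioned shift, vowel merger)
If borrowed from Yohani 'panulib' after the early changes, it would undergo only the recent ones:
  rule 4 (unconditioned shift): no change (panulib)
  rule 5 (unconditioned shift): no change (panulib)
  rule 6 (vowel merger): panulib → panuleb
  ⇒ as a loan: panuleb
Ulrakish 'fanulef' matches the inherited outcome exactly, so it is an inherited cognate, not a loan.

inherited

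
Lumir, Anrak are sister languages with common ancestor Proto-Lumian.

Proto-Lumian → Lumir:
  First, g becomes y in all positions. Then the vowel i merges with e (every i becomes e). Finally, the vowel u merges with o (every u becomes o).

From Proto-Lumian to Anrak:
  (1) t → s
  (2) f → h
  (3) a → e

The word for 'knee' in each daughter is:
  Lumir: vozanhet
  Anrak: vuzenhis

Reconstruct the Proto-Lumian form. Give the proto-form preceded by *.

Position 7: Lumir has e, Anrak has i. Anrak preserves i here (none of its changes turn any other segment into i), so the proto-segment is *i.
Position 2: Lumir has o, Anrak has u. Anrak preserves u here (none of its changes turn any other segment into u), so the proto-segment is *u.
Position 4: Lumir has a, Anrak has e. Lumir preserves a here (none of its changes turn any other segment into a), so the proto-segment is *a.
Continuing position by position gives *vuzanhit; check it forward:
Lumir: start from *vuzanhit.
  rule 1: no change — vuzanhit
  rule 2 (vowel merger): vuzanhit → vuzanhet
  rule 3 (vowel merger): vuzanhet → vozanhet
  ⇒ Lumir vozanhet
Anrak: *vuzanhit
  vuzanhit → vuzanhis   [unconditioned shift]
  vuzanhis (rule 2 does not apply)
  vuzanhis → vuzenhis   [vowel merger]
  giving Anrak vuzenhis.
Only *vuzanhit yields all of Lumir vozanhet, Anrak vuzenhis.

*vuzanhit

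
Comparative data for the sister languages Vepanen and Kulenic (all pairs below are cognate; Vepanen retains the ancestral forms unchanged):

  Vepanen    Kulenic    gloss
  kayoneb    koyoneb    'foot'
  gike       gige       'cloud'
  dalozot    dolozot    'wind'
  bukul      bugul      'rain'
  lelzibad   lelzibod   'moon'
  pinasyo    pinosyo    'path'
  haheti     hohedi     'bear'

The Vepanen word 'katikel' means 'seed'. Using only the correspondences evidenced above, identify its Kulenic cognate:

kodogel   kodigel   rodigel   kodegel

kayoneb ~ koyoneb, dalozot ~ dolozot — Vepanen a corresponds to Kulenic o after a consonant, before a consonant other than r, m, n, p, b, f, v.
haheti ~ hohedi — Vepanen t corresponds to Kulenic d between vowels (before a front vowel).
gike ~ gige — Vepanen k corresponds to Kulenic g between vowels (before a front vowel).
Applying these to Vepanen 'katikel':
  katikel → kotikel   (a→o after a consonant, before a consonant other than r, m, n, p, b, f, v)
  kotikel → kodikel   (t→d between vowels (before a front vowel))
  kodikel → kodigel   (k→g between vowels (before a front vowel))
So the Kulenic cognate is 'kodigel'.

kodigel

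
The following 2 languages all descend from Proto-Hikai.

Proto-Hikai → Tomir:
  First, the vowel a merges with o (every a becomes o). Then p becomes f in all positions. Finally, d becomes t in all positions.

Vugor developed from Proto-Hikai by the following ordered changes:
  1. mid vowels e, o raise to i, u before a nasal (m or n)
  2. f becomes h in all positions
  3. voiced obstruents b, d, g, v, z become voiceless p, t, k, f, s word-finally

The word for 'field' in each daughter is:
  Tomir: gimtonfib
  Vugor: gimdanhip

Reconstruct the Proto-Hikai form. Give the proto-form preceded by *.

Position 9: Tomir has b, Vugor has p. Tomir preserves b here (none of its changes turn any other segment into b), so the proto-segment is *b.
Position 5: Tomir has o, Vugor has a. Vugor preserves a here (none of its changes turn any other segment into a), so the proto-segment is *a.
Continuing position by position gives *gimdanfib; check it forward:
Tomir: start from *gimdanfib.
  rule 1 (vowel merger): gimdanfib → gimdonfib
  rule 2: no change — gimdonfib
  rule 3 (unconditioned shift): gimdonfib → gimtonfib
  ⇒ Tomir gimtonfib
Vugor: *gimdanfib
  gimdanfib (rule 1 does not apply)
  gimdanfib → gimdanhib   [unconditioned shift]
  gimdanhib → gimdanhip   [final devoicing]
  giving Vugor gimdanhip.
*gimdanfib is the unique common source.

*gimdanfib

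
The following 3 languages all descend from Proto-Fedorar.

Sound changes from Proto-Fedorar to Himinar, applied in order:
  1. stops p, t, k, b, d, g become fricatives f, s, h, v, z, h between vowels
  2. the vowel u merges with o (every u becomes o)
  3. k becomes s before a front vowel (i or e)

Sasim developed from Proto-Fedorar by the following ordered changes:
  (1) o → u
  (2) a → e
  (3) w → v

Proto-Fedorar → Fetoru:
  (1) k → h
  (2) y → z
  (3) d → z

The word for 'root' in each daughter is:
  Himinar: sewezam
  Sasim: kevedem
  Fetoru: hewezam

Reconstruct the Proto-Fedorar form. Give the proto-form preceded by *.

Position 3: Himinar has w, Sasim has v, Fetoru has w. Himinar preserves w here (none of its changes turn any other segment into w), so the proto-segment is *w.
Position 5: Himinar has z, Sasim has d, Fetoru has z. Sasim preserves d here (none of its changes turn any other segment into d), so the proto-segment is *d.
Position 1: Himinar has s, Sasim has k, Fetoru has h. Sasim preserves k here (none of its changes turn any other segment into k), so the proto-segment is *k.
Verify the candidate proto-form against each daughter:
Himinar: start from *kewedam.
  rule 1 (intervocalic lenition): kewedam → kewezam
  rule 2: no change — kewezam
  rule 3 (palatalisation): kewezam → sewezam
  ⇒ Himinar sewezam
Sasim: *kewedam
  kewedam (rule 1 does not apply)
  kewedam → kewedem   [vowel merger]
  kewedem → kevedem   [unconditioned shift]
  giving Sasim kevedem.
Fetoru: start from *kewedam.
  rule 1 (unconditioned shift): kewedam → hewedam
  rule 2: no change — hewedam
  rule 3 (unconditioned shift): hewedam → hewezam
  ⇒ Fetoru hewezam
*kewedam is the unique common source.

*kewedam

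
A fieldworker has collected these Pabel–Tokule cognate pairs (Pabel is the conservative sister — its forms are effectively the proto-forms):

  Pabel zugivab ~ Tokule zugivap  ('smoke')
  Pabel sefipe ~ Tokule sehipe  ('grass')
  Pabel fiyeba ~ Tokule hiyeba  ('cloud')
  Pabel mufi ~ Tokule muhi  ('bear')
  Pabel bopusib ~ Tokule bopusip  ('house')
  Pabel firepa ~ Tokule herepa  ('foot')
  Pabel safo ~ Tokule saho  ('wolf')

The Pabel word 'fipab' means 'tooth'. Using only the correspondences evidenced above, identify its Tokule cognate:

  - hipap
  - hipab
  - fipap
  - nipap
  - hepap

hipap

fiyeba ~ hiyeba, firepa ~ herepa — Pabel f corresponds to Tokule h word-initially before a front vowel.
zugivab ~ zugivap, bopusib ~ bopusip — Pabel b corresponds to Tokule p word-finally.
Applying these to Pabel 'fipab':
  fipab → hipab   (f→h word-initially before a front vowel)
  hipab → hipap   (b→p word-finally)
So the Tokule cognate is 'hipap'.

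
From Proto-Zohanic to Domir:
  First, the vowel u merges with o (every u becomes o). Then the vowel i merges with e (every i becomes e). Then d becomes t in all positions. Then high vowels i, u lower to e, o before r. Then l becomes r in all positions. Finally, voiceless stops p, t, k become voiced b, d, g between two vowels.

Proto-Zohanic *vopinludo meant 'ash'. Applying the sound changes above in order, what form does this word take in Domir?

vobenrodo

Domir: *vopinludo
  vopinludo → vopinlodo   [vowel merger]
  vopinlodo → vopenlodo   [vowel merger]
  vopenlodo → vopenloto   [unconditioned shift]
  vopenloto (rule 4 does not apply)
  vopenloto → vopenroto   [unconditioned shift]
  vopenroto → vobenrodo   [intervocalic voicing]
  giving Domir vobenrodo.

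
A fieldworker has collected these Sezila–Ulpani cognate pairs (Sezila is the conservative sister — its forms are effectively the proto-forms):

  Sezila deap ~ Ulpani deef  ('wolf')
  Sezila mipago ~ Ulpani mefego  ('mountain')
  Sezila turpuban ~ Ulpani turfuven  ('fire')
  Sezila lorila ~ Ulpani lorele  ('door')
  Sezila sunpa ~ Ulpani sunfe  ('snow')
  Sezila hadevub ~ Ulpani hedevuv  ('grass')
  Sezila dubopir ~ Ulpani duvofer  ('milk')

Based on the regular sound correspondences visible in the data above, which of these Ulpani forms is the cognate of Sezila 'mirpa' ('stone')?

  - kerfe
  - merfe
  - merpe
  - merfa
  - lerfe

dubopir ~ duvofer — Sezila i corresponds to Ulpani e after a consonant, before r.
sunpa ~ sunfe — Sezila p corresponds to Ulpani f after a consonant, before a back vowel.
lorila ~ lorele, sunpa ~ sunfe — Sezila a corresponds to Ulpani e word-finally.
Applying these to Sezila 'mirpa':
  mirpa → merpa   (i→e after a consonant, before r)
  merpa → merfa   (p→f after a consonant, before a back vowel)
  merfa → merfe   (a→e word-finally)
So the Ulpani cognate is 'merfe'.

merfe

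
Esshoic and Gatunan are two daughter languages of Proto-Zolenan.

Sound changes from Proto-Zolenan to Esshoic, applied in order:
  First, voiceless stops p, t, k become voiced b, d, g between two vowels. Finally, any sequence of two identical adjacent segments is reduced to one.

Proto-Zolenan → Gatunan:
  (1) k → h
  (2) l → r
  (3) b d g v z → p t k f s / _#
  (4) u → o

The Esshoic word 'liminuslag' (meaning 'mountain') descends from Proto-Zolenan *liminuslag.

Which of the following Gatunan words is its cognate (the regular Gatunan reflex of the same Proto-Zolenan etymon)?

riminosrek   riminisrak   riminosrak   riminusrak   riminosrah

Gatunan: *liminuslag
  liminuslag (rule 1 does not apply)
  liminuslag → riminusrag   [unconditioned shift]
  riminusrag → riminusrak   [final devoicing]
  riminusrak → riminosrak   [vowel merger]
  giving Gatunan riminosrak.
The other candidates each miss or misapply at least one Gatunan change.

riminosrak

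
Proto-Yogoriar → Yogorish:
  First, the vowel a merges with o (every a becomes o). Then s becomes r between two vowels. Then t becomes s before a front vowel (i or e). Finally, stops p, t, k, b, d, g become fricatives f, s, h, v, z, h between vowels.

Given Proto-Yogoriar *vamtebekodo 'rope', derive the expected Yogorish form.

Yogorish: *vamtebekodo
  vamtebekodo → vomtebekodo   [vowel merger]
  vomtebekodo (rule 2 does not apply)
  vomtebekodo → vomsebekodo   [palatalisation]
  vomsebekodo → vomsevehozo   [intervocalic lenition]
  giving Yogorish vomsevehozo.

vomsevehozo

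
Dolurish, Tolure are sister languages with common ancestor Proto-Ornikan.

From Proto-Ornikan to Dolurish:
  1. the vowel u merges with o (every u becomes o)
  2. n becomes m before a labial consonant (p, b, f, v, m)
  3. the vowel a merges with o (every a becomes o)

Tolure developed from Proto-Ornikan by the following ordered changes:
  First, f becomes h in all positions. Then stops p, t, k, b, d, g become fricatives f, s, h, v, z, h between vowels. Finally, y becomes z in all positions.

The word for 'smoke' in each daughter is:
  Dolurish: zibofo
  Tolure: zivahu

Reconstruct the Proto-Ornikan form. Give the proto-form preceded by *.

*zibafu

Position 4: Dolurish has o, Tolure has a. Tolure preserves a here (none of its changes turn any other segment into a), so the proto-segment is *a.
Position 6: Dolurish has o, Tolure has u. Tolure preserves u here (none of its changes turn any other segment into u), so the proto-segment is *u.
Verify the candidate proto-form against each daughter:
Dolurish: *zibafu
  zibafu → zibafo   [vowel merger]
  zibafo (rule 2 does not apply)
  zibafo → zibofo   [vowel merger]
  giving Dolurish zibofo.
Tolure: *zibafu
  zibafu → zibahu   [unconditioned shift]
  zibahu → zivahu   [intervocalic lenition]
  zivahu (rule 3 does not apply)
  giving Tolure zivahu.
Only *zibafu yields all of Dolurish zibofo, Tolure zivahu.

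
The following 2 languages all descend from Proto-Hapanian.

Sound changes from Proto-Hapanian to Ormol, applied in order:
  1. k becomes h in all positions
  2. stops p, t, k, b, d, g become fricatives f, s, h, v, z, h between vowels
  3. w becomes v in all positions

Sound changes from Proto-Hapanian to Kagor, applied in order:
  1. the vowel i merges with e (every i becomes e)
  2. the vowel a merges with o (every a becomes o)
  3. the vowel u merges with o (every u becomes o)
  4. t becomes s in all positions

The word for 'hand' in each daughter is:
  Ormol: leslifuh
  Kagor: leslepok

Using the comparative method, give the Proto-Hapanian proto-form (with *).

*leslipuk

Position 8: Ormol has h, Kagor has k. Kagor preserves k here (none of its changes turn any other segment into k), so the proto-segment is *k.
Position 5: Ormol has i, Kagor has e. Ormol preserves i here (none of its changes turn any other segment into i), so the proto-segment is *i.
Position 7: Ormol has u, Kagor has o. Ormol preserves u here (none of its changes turn any other segment into u), so the proto-segment is *u.
Continuing position by position gives *leslipuk; check it forward:
Ormol: start from *leslipuk.
  rule 1 (unconditioned shift): leslipuk → leslipuh
  rule 2 (intervocalic lenition): leslipuh → leslifuh
  rule 3: no change — leslifuh
  ⇒ Ormol leslifuh
Kagor: *leslipuk
  leslipuk → leslepuk   [vowel merger]
  leslepuk (rule 2 does not apply)
  leslepuk → leslepok   [vowel merger]
  leslepok (rule 4 does not apply)
  giving Kagor leslepok.
Only *leslipuk yields all of Ormol leslifuh, Kagor leslepok.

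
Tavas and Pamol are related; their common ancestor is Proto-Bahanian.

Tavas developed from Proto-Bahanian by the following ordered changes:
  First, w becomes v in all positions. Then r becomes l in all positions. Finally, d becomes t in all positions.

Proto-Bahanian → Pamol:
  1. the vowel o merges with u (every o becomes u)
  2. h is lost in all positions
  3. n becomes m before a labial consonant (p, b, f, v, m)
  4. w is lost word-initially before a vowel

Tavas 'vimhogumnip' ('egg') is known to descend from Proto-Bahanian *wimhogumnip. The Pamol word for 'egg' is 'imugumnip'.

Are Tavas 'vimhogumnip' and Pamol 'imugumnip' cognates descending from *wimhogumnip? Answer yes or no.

yes

Derive the expected Pamol reflex of *wimhogumnip:
Pamol: *wimhogumnip
  wimhogumnip → wimhugumnip   [vowel merger]
  wimhugumnip → wimugumnip   [h-loss]
  wimugumnip (rule 3 does not apply)
  wimugumnip → imugumnip   [glide loss]
  giving Pamol imugumnip.
Pamol 'imugumnip' matches the regular reflex exactly, so the pair is cognate.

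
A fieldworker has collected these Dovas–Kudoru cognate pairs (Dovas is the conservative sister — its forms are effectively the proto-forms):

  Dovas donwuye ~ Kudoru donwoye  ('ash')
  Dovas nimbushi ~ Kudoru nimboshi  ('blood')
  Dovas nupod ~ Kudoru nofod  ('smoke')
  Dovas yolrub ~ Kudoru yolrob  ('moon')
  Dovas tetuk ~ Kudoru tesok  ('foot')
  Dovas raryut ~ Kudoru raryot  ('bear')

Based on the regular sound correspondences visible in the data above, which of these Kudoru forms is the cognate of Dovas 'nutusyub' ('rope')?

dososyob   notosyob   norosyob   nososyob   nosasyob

donwuye ~ donwoye, nimbushi ~ nimboshi — Dovas u corresponds to Kudoru o after a consonant, before a consonant other than r, m, n, p, b, f, v.
tetuk ~ tesok — Dovas t corresponds to Kudoru s between vowels (before a back vowel).
yolrub ~ yolrob — Dovas u corresponds to Kudoru o after a consonant, before a labial obstruent.
Applying these to Dovas 'nutusyub':
  nutusyub → notusyub   (u→o after a consonant, before a consonant other than r, m, n, p, b, f, v)
  notusyub → nosusyub   (t→s between vowels (before a back vowel))
  nosusyub → nososyub   (u→o after a consonant, before a consonant other than r, m, n, p, b, f, v)
  nososyub → nososyob   (u→o after a consonant, before a labial obstruent)
So the Kudoru cognate is 'nososyob'.

nososyob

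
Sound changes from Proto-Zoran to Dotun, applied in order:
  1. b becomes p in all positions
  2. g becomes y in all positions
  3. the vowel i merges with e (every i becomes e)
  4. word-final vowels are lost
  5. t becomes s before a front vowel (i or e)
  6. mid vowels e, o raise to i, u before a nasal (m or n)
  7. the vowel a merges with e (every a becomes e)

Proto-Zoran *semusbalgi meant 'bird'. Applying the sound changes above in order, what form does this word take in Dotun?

simuspely

Dotun: *semusbalgi > semuspalgi > semuspalyi > semuspalye > semuspaly > simuspaly > simuspely  (by unconditioned shift, unconditioned shift, vowel merger, apocope, pre-nasal raising, vowel merger)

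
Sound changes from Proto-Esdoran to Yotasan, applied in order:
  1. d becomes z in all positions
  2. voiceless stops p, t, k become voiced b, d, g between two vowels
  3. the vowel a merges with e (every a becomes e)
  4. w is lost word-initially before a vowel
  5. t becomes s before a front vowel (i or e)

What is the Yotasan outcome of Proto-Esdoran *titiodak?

Yotasan: *titiodak
  titiodak → titiozak   [unconditioned shift]
  titiozak → tidiozak   [intervocalic voicing]
  tidiozak → tidiozek   [vowel merger]
  tidiozek (rule 4 does not apply)
  tidiozek → sidiozek   [palatalisation]
  giving Yotasan sidiozek.

sidiozek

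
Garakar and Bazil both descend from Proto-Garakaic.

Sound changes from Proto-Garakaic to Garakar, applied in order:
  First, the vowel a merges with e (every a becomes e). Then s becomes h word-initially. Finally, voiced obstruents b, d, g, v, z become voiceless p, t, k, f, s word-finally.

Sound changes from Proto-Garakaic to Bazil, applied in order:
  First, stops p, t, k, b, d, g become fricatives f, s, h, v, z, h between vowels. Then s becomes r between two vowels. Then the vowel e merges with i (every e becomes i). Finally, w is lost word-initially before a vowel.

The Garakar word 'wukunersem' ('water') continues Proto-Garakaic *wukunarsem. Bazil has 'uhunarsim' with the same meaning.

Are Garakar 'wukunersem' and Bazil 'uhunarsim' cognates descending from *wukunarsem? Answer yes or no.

yes

Derive the expected Bazil reflex of *wukunarsem:
Bazil: *wukunarsem > wuhunarsem > wuhunarsim > uhunarsim  (by intervocalic lenition, vowel merger, glide loss)
Bazil 'uhunarsim' matches the regular reflex exactly, so the pair is cognate.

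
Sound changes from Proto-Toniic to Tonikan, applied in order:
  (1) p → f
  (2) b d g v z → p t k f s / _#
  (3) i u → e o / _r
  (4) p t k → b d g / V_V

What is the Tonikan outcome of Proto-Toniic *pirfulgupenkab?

ferfulgufenkap

Tonikan: *pirfulgupenkab > firfulgufenkab > firfulgufenkap > ferfulgufenkap  (by unconditioned shift, final devoicing, pre-rhotic lowering)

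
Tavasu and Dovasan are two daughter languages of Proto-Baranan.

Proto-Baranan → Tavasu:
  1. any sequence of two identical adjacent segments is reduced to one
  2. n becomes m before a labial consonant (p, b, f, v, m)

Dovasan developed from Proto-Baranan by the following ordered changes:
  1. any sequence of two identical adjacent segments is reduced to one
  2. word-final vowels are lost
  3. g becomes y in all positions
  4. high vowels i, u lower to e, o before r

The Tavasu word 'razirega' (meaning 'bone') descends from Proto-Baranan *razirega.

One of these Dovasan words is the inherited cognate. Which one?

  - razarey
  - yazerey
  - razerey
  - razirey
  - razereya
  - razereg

razerey

Dovasan: *razirega > razireg > razirey > razerey  (by apocope, unconditioned shift, pre-rhotic lowering)
Among the options, 'razerey' alone shows every Dovasan change applied in order.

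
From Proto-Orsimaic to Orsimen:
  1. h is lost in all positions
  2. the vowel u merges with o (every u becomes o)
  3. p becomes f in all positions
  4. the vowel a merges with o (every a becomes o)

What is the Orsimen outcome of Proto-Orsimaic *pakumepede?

fokomefede

Orsimen: *pakumepede
  pakumepede (rule 1 does not apply)
  pakumepede → pakomepede   [vowel merger]
  pakomepede → fakomefede   [unconditioned shift]
  fakomefede → fokomefede   [vowel merger]
  giving Orsimen fokomefede.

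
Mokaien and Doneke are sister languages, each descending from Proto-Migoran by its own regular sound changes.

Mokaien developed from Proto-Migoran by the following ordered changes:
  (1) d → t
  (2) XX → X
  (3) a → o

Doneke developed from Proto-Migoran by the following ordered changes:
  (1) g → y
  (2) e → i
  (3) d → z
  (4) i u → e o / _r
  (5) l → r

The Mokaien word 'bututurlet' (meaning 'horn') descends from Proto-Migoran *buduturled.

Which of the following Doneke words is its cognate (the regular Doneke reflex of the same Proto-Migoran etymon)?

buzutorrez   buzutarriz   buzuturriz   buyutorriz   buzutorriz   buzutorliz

Doneke: *buduturled > buduturlid > buzuturliz > buzutorliz > buzutorriz  (by vowel merger, unconditioned shift, pre-rhotic lowering, unconditioned shift)
Only 'buzutorriz' matches the regular Doneke development of *buduturled.

buzutorriz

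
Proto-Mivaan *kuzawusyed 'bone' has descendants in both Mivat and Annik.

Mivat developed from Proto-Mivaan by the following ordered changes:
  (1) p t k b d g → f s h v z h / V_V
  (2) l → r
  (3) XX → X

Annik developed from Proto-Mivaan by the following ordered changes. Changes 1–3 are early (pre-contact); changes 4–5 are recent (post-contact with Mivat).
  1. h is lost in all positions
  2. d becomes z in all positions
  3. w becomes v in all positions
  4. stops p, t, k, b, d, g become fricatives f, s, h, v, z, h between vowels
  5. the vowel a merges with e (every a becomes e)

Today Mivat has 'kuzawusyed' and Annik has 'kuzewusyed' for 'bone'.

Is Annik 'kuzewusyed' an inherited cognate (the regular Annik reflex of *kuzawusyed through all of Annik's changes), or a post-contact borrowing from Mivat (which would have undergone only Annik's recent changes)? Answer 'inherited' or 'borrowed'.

If inherited, *kuzawusyed would pass through all of Annik's changes:
Annik: *kuzawusyed
  kuzawusyed (rule 1 does not apply)
  kuzawusyed → kuzawusyez   [unconditioned shift]
  kuzawusyez → kuzavusyez   [unconditioned shift]
  kuzavusyez (rule 4 does not apply)
  kuzavusyez → kuzevusyez   [vowel merger]
  giving Annik kuzevusyez.
If borrowed from Mivat 'kuzawusyed' after the early changes, it would undergo only the recent ones:
  rule 4 (intervocalic lenition): no change (kuzawusyed)
  rule 5 (vowel merger): kuzawusyed → kuzewusyed
  ⇒ as a loan: kuzewusyed
Annik 'kuzewusyed' matches the loan outcome 'kuzewusyed', not the inherited 'kuzevusyez' — it skipped the early Annik changes, so it was borrowed from Mivat.

borrowed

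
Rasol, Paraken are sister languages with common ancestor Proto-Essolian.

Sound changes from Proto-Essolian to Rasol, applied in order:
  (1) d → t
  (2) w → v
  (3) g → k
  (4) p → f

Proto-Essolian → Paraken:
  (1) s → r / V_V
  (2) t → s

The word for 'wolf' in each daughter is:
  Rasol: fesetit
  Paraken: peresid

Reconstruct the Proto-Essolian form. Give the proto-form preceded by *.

*pesetid

Position 7: Rasol has t, Paraken has d. Paraken preserves d here (none of its changes turn any other segment into d), so the proto-segment is *d.
Position 3: Rasol has s, Paraken has r. Rasol preserves s here (none of its changes turn any other segment into s), so the proto-segment is *s.
Position 1: Rasol has f, Paraken has p. Paraken preserves p here (none of its changes turn any other segment into p), so the proto-segment is *p.
Verify the candidate proto-form against each daughter:
Rasol: *pesetid > pesetit > fesetit  (by unconditioned shift, unconditioned shift)
Paraken: *pesetid
  pesetid → peretid   [rhotacism]
  peretid → peresid   [unconditioned shift]
  giving Paraken peresid.
*pesetid is the unique common source.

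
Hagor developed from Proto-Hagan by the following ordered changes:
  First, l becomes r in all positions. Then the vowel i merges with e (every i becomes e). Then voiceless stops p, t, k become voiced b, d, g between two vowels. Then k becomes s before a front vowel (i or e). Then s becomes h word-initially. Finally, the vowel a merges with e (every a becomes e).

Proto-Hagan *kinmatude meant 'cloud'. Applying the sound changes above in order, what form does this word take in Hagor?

henmedude

Hagor: *kinmatude
  kinmatude (rule 1 does not apply)
  kinmatude → kenmatude   [vowel merger]
  kenmatude → kenmadude   [intervocalic voicing]
  kenmadude → senmadude   [palatalisation]
  senmadude → henmadude   [debuccalisation]
  henmadude → henmedude   [vowel merger]
  giving Hagor henmedude.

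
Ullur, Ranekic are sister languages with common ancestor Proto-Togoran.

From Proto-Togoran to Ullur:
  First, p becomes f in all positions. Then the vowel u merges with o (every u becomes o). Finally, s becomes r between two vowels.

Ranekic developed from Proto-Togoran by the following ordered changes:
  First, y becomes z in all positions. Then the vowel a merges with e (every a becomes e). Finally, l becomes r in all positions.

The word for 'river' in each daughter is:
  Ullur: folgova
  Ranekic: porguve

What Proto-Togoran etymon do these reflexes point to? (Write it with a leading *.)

Position 5: Ullur has o, Ranekic has u. Ranekic preserves u here (none of its changes turn any other segment into u), so the proto-segment is *u.
Position 7: Ullur has a, Ranekic has e. Ullur preserves a here (none of its changes turn any other segment into a), so the proto-segment is *a.
Position 3: Ullur has l, Ranekic has r. Ullur preserves l here (none of its changes turn any other segment into l), so the proto-segment is *l.
Verify the candidate proto-form against each daughter:
Ullur: *polguva
  polguva → folguva   [unconditioned shift]
  folguva → folgova   [vowel merger]
  folgova (rule 3 does not apply)
  giving Ullur folgova.
Ranekic: *polguva > polguve > porguve  (by vowel merger, unconditioned shift)
Only *polguva yields all of Ullur folgova, Ranekic porguve.

*polguva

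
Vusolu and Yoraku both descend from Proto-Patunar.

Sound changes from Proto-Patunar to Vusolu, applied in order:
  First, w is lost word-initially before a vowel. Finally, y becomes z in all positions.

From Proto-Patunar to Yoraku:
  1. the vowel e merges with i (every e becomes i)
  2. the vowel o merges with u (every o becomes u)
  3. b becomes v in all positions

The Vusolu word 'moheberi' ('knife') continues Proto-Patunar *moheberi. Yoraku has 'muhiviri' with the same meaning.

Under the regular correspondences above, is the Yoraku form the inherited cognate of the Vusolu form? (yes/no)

yes

Derive the expected Yoraku reflex of *moheberi:
Yoraku: start from *moheberi.
  rule 1 (vowel merger): moheberi → mohibiri
  rule 2 (vowel merger): mohibiri → muhibiri
  rule 3 (unconditioned shift): muhibiri → muhiviri
  ⇒ Yoraku muhiviri
Yoraku 'muhiviri' matches the regular reflex exactly, so the pair is cognate.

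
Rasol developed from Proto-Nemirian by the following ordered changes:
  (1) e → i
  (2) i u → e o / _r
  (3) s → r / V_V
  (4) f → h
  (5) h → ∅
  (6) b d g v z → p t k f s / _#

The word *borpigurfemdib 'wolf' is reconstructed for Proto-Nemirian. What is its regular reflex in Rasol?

borpigorimdip

Rasol: *borpigurfemdib
  borpigurfemdib → borpigurfimdib   [vowel merger]
  borpigurfimdib → borpigorfimdib   [pre-rhotic lowering]
  borpigorfimdib (rule 3 does not apply)
  borpigorfimdib → borpigorhimdib   [unconditioned shift]
  borpigorhimdib → borpigorimdib   [h-loss]
  borpigorimdib → borpigorimdip   [final devoicing]
  giving Rasol borpigorimdip.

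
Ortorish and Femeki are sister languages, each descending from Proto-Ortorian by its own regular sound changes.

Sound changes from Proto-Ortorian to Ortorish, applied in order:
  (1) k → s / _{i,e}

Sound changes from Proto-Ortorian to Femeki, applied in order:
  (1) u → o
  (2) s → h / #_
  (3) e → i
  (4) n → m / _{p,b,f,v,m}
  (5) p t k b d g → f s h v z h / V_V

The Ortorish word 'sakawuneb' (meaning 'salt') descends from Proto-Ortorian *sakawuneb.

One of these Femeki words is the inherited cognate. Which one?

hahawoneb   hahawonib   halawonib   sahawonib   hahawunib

hahawonib

Femeki: *sakawuneb > sakawoneb > hakawoneb > hakawonib > hahawonib  (by vowel merger, debuccalisation, vowel merger, intervocalic lenition)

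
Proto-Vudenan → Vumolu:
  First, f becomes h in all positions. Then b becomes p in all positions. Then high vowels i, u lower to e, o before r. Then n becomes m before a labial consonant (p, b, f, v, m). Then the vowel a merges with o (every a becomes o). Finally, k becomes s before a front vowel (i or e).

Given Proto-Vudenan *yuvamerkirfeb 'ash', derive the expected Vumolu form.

yuvomerserhep

Vumolu: *yuvamerkirfeb
  yuvamerkirfeb → yuvamerkirheb   [unconditioned shift]
  yuvamerkirheb → yuvamerkirhep   [unconditioned shift]
  yuvamerkirhep → yuvamerkerhep   [pre-rhotic lowering]
  yuvamerkerhep (rule 4 does not apply)
  yuvamerkerhep → yuvomerkerhep   [vowel merger]
  yuvomerkerhep → yuvomerserhep   [palatalisation]
  giving Vumolu yuvomerserhep.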